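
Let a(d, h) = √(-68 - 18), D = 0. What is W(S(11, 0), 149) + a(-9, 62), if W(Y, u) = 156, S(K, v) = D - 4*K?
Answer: 156 + I*√86 ≈ 156.0 + 9.2736*I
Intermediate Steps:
S(K, v) = -4*K (S(K, v) = 0 - 4*K = -4*K)
a(d, h) = I*√86 (a(d, h) = √(-86) = I*√86)
W(S(11, 0), 149) + a(-9, 62) = 156 + I*√86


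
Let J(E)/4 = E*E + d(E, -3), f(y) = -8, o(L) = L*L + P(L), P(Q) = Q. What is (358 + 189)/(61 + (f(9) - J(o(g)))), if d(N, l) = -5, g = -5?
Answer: -547/1527 ≈ -0.35822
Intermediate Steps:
o(L) = L + L² (o(L) = L*L + L = L² + L = L + L²)
J(E) = -20 + 4*E² (J(E) = 4*(E*E - 5) = 4*(E² - 5) = 4*(-5 + E²) = -20 + 4*E²)
(358 + 189)/(61 + (f(9) - J(o(g)))) = (358 + 189)/(61 + (-8 - (-20 + 4*(-5*(1 - 5))²))) = 547/(61 + (-8 - (-20 + 4*(-5*(-4))²))) = 547/(61 + (-8 - (-20 + 4*20²))) = 547/(61 + (-8 - (-20 + 4*400))) = 547/(61 + (-8 - (-20 + 1600))) = 547/(61 + (-8 - 1*1580)) = 547/(61 + (-8 - 1580)) = 547/(61 - 1588) = 547/(-1527) = 547*(-1/1527) = -547/1527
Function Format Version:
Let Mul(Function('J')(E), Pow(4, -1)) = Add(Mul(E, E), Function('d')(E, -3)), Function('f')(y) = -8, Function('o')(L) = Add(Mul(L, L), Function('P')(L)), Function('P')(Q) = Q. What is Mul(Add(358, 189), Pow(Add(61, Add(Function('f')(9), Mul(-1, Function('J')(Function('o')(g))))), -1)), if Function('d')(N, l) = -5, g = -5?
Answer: Rational(-547, 1527) ≈ -0.35822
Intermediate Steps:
Function('o')(L) = Add(L, Pow(L, 2)) (Function('o')(L) = Add(Mul(L, L), L) = Add(Pow(L, 2), L) = Add(L, Pow(L, 2)))
Function('J')(E) = Add(-20, Mul(4, Pow(E, 2))) (Function('J')(E) = Mul(4, Add(Mul(E, E), -5)) = Mul(4, Add(Pow(E, 2), -5)) = Mul(4, Add(-5, Pow(E, 2))) = Add(-20, Mul(4, Pow(E, 2))))
Mul(Add(358, 189), Pow(Add(61, Add(Function('f')(9), Mul(-1, Function('J')(Function('o')(g))))), -1)) = Mul(Add(358, 189), Pow(Add(61, Add(-8, Mul(-1, Add(-20, Mul(4, Pow(Mul(-5, Add(1, -5)), 2)))))), -1)) = Mul(547, Pow(Add(61, Add(-8, Mul(-1, Add(-20, Mul(4, Pow(Mul(-5, -4), 2)))))), -1)) = Mul(547, Pow(Add(61, Add(-8, Mul(-1, Add(-20, Mul(4, Pow(20, 2)))))), -1)) = Mul(547, Pow(Add(61, Add(-8, Mul(-1, Add(-20, Mul(4, 400))))), -1)) = Mul(547, Pow(Add(61, Add(-8, Mul(-1, Add(-20, 1600)))), -1)) = Mul(547, Pow(Add(61, Add(-8, Mul(-1, 1580))), -1)) = Mul(547, Pow(Add(61, Add(-8, -1580)), -1)) = Mul(547, Pow(Add(61, -1588), -1)) = Mul(547, Pow(-1527, -1)) = Mul(547, Rational(-1, 1527)) = Rational(-547, 1527)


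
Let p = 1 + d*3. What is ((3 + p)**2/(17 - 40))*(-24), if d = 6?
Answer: 11616/23 ≈ 505.04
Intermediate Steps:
p = 19 (p = 1 + 6*3 = 1 + 18 = 19)
((3 + p)**2/(17 - 40))*(-24) = ((3 + 19)**2/(17 - 40))*(-24) = (22**2/(-23))*(-24) = (484*(-1/23))*(-24) = -484/23*(-24) = 11616/23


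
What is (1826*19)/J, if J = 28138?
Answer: 1577/1279 ≈ 1.2330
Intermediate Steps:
(1826*19)/J = (1826*19)/28138 = 34694*(1/28138) = 1577/1279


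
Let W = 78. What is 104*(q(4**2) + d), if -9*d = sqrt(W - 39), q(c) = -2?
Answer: -208 - 104*sqrt(39)/9 ≈ -280.16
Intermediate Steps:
d = -sqrt(39)/9 (d = -sqrt(78 - 39)/9 = -sqrt(39)/9 ≈ -0.69389)
104*(q(4**2) + d) = 104*(-2 - sqrt(39)/9) = -208 - 104*sqrt(39)/9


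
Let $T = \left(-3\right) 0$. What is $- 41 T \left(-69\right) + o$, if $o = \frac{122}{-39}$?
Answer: $- \frac{122}{39} \approx -3.1282$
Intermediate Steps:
$T = 0$
$o = - \frac{122}{39}$ ($o = 122 \left(- \frac{1}{39}\right) = - \frac{122}{39} \approx -3.1282$)
$- 41 T \left(-69\right) + o = - 41 \cdot 0 \left(-69\right) - \frac{122}{39} = \left(-41\right) 0 - \frac{122}{39} = 0 - \frac{122}{39} = - \frac{122}{39}$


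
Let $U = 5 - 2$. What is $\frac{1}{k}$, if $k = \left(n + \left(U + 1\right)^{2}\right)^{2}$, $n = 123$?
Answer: $\frac{1}{19321} \approx 5.1757 \cdot 10^{-5}$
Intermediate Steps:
$U = 3$
$k = 19321$ ($k = \left(123 + \left(3 + 1\right)^{2}\right)^{2} = \left(123 + 4^{2}\right)^{2} = \left(123 + 16\right)^{2} = 139^{2} = 19321$)
$\frac{1}{k} = \frac{1}{19321}$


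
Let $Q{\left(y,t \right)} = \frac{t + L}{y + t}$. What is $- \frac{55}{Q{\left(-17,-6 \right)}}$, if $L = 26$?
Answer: $\frac{253}{4} \approx 63.25$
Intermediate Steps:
$Q{\left(y,t \right)} = \frac{26 + t}{t + y}$ ($Q{\left(y,t \right)} = \frac{t + 26}{y + t} = \frac{26 + t}{t + y}$)
$- \frac{55}{Q{\left(-17,-6 \right)}} = - \frac{55}{\frac{1}{-6 - 17} \left(26 - 6\right)} = - \frac{55}{\frac{1}{-23} \cdot 20} = - \frac{55}{\left(- \frac{1}{23}\right) 20} = - \frac{55}{- \frac{20}{23}} = \left(-55\right) \left(- \frac{23}{20}\right) = \frac{253}{4}$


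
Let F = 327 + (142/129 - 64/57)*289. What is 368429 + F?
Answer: 301268450/817 ≈ 3.6875e+5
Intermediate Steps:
F = 261957/817 (F = 327 + (142*(1/129) - 64*1/57)*289 = 327 + (142/129 - 64/57)*289 = 327 - 18/817*289 = 327 - 5202/817 = 261957/817 ≈ 320.63)
368429 + F = 368429 + 261957/817 = 301268450/817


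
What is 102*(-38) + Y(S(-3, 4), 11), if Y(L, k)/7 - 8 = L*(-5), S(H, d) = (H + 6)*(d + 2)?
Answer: -4450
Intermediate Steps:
S(H, d) = (2 + d)*(6 + H) (S(H, d) = (6 + H)*(2 + d) = (2 + d)*(6 + H))
Y(L, k) = 56 - 35*L (Y(L, k) = 56 + 7*(L*(-5)) = 56 + 7*(-5*L) = 56 - 35*L)
102*(-38) + Y(S(-3, 4), 11) = 102*(-38) + (56 - 35*(12 + 2*(-3) + 6*4 - 3*4)) = -3876 + (56 - 35*(12 - 6 + 24 - 12)) = -3876 + (56 - 35*18) = -3876 + (56 - 630) = -3876 - 574 = -4450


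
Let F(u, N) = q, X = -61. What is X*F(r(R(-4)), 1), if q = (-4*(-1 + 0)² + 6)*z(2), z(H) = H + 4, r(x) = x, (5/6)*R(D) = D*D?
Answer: -732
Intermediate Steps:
R(D) = 6*D²/5 (R(D) = 6*(D*D)/5 = 6*D²/5)
z(H) = 4 + H
q = 12 (q = (-4*(-1 + 0)² + 6)*(4 + 2) = (-4*(-1)² + 6)*6 = (-4*1 + 6)*6 = (-4 + 6)*6 = 2*6 = 12)
F(u, N) = 12
X*F(r(R(-4)), 1) = -61*12 = -732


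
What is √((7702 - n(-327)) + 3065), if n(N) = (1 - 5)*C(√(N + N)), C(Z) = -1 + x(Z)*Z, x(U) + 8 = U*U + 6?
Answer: √(10763 - 2624*I*√654) ≈ 198.4 - 169.11*I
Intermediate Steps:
x(U) = -2 + U² (x(U) = -8 + (U*U + 6) = -8 + (U² + 6) = -8 + (6 + U²) = -2 + U²)
C(Z) = -1 + Z*(-2 + Z²) (C(Z) = -1 + (-2 + Z²)*Z = -1 + Z*(-2 + Z²))
n(N) = 4 - 4*√2*√N*(-2 + 2*N) (n(N) = (1 - 5)*(-1 + √(N + N)*(-2 + (√(N + N))²)) = -4*(-1 + √(2*N)*(-2 + (√(2*N))²)) = -4*(-1 + (√2*√N)*(-2 + (√2*√N)²)) = -4*(-1 + (√2*√N)*(-2 + 2*N)) = -4*(-1 + √2*√N*(-2 + 2*N)) = 4 - 4*√2*√N*(-2 + 2*N))
√((7702 - n(-327)) + 3065) = √((7702 - (4 + 8*√2*√(-327)*(1 - 1*(-327)))) + 3065) = √((7702 - (4 + 8*√2*(I*√327)*(1 + 327))) + 3065) = √((7702 - (4 + 8*√2*(I*√327)*328)) + 3065) = √((7702 - (4 + 2624*I*√654)) + 3065) = √((7702 + (-4 - 2624*I*√654)) + 3065) = √((7698 - 2624*I*√654) + 3065) = √(10763 - 2624*I*√654)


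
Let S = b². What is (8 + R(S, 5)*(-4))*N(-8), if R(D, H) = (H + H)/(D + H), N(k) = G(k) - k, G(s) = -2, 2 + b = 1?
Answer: 8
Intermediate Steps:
b = -1 (b = -2 + 1 = -1)
S = 1 (S = (-1)² = 1)
N(k) = -2 - k
R(D, H) = 2*H/(D + H) (R(D, H) = (2*H)/(D + H) = 2*H/(D + H))
(8 + R(S, 5)*(-4))*N(-8) = (8 + (2*5/(1 + 5))*(-4))*(-2 - 1*(-8)) = (8 + (2*5/6)*(-4))*(-2 + 8) = (8 + (2*5*(⅙))*(-4))*6 = (8 + (5/3)*(-4))*6 = (8 - 20/3)*6 = (4/3)*6 = 8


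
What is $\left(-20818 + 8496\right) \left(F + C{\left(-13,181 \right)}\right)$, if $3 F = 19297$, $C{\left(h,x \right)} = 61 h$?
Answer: $- \frac{208463596}{3} \approx -6.9488 \cdot 10^{7}$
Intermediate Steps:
$F = \frac{19297}{3}$ ($F = \frac{1}{3} \cdot 19297 = \frac{19297}{3} \approx 6432.3$)
$\left(-20818 + 8496\right) \left(F + C{\left(-13,181 \right)}\right) = \left(-20818 + 8496\right) \left(\frac{19297}{3} + 61 \left(-13\right)\right) = - 12322 \left(\frac{19297}{3} - 793\right) = \left(-12322\right) \frac{16918}{3} = - \frac{208463596}{3}$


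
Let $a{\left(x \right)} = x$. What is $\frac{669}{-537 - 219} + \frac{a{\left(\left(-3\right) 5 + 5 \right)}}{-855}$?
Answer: $- \frac{4181}{4788} \approx -0.87322$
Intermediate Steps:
$\frac{669}{-537 - 219} + \frac{a{\left(\left(-3\right) 5 + 5 \right)}}{-855} = \frac{669}{-537 - 219} + \frac{\left(-3\right) 5 + 5}{-855} = \frac{669}{-537 - 219} + \left(-15 + 5\right) \left(- \frac{1}{855}\right) = \frac{669}{-756} - - \frac{2}{171} = 669 \left(- \frac{1}{756}\right) + \frac{2}{171} = - \frac{223}{252} + \frac{2}{171} = - \frac{4181}{4788}$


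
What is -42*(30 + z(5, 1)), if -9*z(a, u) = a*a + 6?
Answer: -3346/3 ≈ -1115.3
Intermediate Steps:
z(a, u) = -⅔ - a²/9 (z(a, u) = -(a*a + 6)/9 = -(a² + 6)/9 = -(6 + a²)/9 = -⅔ - a²/9)
-42*(30 + z(5, 1)) = -42*(30 + (-⅔ - ⅑*5²)) = -42*(30 + (-⅔ - ⅑*25)) = -42*(30 + (-⅔ - 25/9)) = -42*(30 - 31/9) = -42*239/9 = -3346/3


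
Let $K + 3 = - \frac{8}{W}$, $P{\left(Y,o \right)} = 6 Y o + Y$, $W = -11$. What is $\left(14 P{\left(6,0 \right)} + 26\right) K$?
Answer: $-250$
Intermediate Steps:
$P{\left(Y,o \right)} = Y + 6 Y o$ ($P{\left(Y,o \right)} = 6 Y o + Y = Y + 6 Y o$)
$K = - \frac{25}{11}$ ($K = -3 - \frac{8}{-11} = -3 - - \frac{8}{11} = -3 + \frac{8}{11} = - \frac{25}{11} \approx -2.2727$)
$\left(14 P{\left(6,0 \right)} + 26\right) K = \left(14 \cdot 6 \left(1 + 6 \cdot 0\right) + 26\right) \left(- \frac{25}{11}\right) = \left(14 \cdot 6 \left(1 + 0\right) + 26\right) \left(- \frac{25}{11}\right) = \left(14 \cdot 6 \cdot 1 + 26\right) \left(- \frac{25}{11}\right) = \left(14 \cdot 6 + 26\right) \left(- \frac{25}{11}\right) = \left(84 + 26\right) \left(- \frac{25}{11}\right) = 110 \left(- \frac{25}{11}\right) = -250$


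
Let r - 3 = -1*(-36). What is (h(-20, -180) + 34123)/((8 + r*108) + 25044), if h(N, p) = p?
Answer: 33943/29264 ≈ 1.1599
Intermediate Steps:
r = 39 (r = 3 - 1*(-36) = 3 + 36 = 39)
(h(-20, -180) + 34123)/((8 + r*108) + 25044) = (-180 + 34123)/((8 + 39*108) + 25044) = 33943/((8 + 4212) + 25044) = 33943/(4220 + 25044) = 33943/29264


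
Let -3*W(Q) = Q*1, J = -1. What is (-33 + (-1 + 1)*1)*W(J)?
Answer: -11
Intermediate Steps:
W(Q) = -Q/3
(-33 + (-1 + 1)*1)*W(J) = (-33 + (-1 + 1)*1)*(-⅓*(-1)) = (-33 + 0*1)*(⅓) = (-33 + 0)*(⅓) = -33*⅓ = -11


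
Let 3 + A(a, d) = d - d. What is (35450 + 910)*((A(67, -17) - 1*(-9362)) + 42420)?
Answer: 1882684440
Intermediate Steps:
A(a, d) = -3 (A(a, d) = -3 + (d - d) = -3 + 0 = -3)
(35450 + 910)*((A(67, -17) - 1*(-9362)) + 42420) = (35450 + 910)*((-3 - 1*(-9362)) + 42420) = 36360*((-3 + 9362) + 42420) = 36360*(9359 + 42420) = 36360*51779 = 1882684440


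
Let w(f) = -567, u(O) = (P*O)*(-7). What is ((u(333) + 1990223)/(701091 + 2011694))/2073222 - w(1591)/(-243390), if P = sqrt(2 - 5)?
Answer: -7591524149186/3259227112324965 - 259*I*sqrt(3)/624911727030 ≈ -0.0023292 - 7.1786e-10*I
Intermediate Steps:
P = I*sqrt(3) (P = sqrt(-3) = I*sqrt(3) ≈ 1.732*I)
u(O) = -7*I*O*sqrt(3) (u(O) = ((I*sqrt(3))*O)*(-7) = (I*O*sqrt(3))*(-7) = -7*I*O*sqrt(3))
((u(333) + 1990223)/(701091 + 2011694))/2073222 - w(1591)/(-243390) = ((-7*I*333*sqrt(3) + 1990223)/(701091 + 2011694))/2073222 - 1*(-567)/(-243390) = ((-2331*I*sqrt(3) + 1990223)/2712785)*(1/2073222) + 567*(-1/243390) = ((1990223 - 2331*I*sqrt(3))*(1/2712785))*(1/2073222) - 27/11590 = (1990223/2712785 - 2331*I*sqrt(3)/2712785)*(1/2073222) - 27/11590 = (1990223/5624205543270 - 259*I*sqrt(3)/624911727030) - 27/11590 = -7591524149186/3259227112324965 - 259*I*sqrt(3)/624911727030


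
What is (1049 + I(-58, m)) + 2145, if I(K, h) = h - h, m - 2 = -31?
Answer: 3194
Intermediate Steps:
m = -29 (m = 2 - 31 = -29)
I(K, h) = 0
(1049 + I(-58, m)) + 2145 = (1049 + 0) + 2145 = 1049 + 2145 = 3194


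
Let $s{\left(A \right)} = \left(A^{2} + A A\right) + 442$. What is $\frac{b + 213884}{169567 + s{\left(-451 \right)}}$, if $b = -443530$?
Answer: $- \frac{229646}{576811} \approx -0.39813$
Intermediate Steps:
$s{\left(A \right)} = 442 + 2 A^{2}$ ($s{\left(A \right)} = \left(A^{2} + A^{2}\right) + 442 = 2 A^{2} + 442 = 442 + 2 A^{2}$)
$\frac{b + 213884}{169567 + s{\left(-451 \right)}} = \frac{-443530 + 213884}{169567 + \left(442 + 2 \left(-451\right)^{2}\right)} = - \frac{229646}{169567 + \left(442 + 2 \cdot 203401\right)} = - \frac{229646}{169567 + \left(442 + 406802\right)} = - \frac{229646}{169567 + 407244} = - \frac{229646}{576811}$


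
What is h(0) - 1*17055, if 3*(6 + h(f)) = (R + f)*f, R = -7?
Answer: -17061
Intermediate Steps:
h(f) = -6 + f*(-7 + f)/3 (h(f) = -6 + ((-7 + f)*f)/3 = -6 + (f*(-7 + f))/3 = -6 + f*(-7 + f)/3)
h(0) - 1*17055 = (-6 - 7/3*0 + (⅓)*0²) - 1*17055 = (-6 + 0 + (⅓)*0) - 17055 = (-6 + 0 + 0) - 17055 = -6 - 17055 = -17061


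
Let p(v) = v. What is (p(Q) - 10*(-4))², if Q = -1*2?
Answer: 1444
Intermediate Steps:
Q = -2
(p(Q) - 10*(-4))² = (-2 - 10*(-4))² = (-2 + 40)² = 38² = 1444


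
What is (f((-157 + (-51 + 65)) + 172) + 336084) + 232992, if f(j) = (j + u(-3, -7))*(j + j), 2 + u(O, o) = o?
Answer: 570236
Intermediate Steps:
u(O, o) = -2 + o
f(j) = 2*j*(-9 + j) (f(j) = (j + (-2 - 7))*(j + j) = (j - 9)*(2*j) = (-9 + j)*(2*j) = 2*j*(-9 + j))
(f((-157 + (-51 + 65)) + 172) + 336084) + 232992 = (2*((-157 + (-51 + 65)) + 172)*(-9 + ((-157 + (-51 + 65)) + 172)) + 336084) + 232992 = (2*((-157 + 14) + 172)*(-9 + ((-157 + 14) + 172)) + 336084) + 232992 = (2*(-143 + 172)*(-9 + (-143 + 172)) + 336084) + 232992 = (2*29*(-9 + 29) + 336084) + 232992 = (2*29*20 + 336084) + 232992 = (1160 + 336084) + 232992 = 337244 + 232992 = 570236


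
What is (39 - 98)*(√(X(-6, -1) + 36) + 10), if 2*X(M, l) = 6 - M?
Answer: -590 - 59*√42 ≈ -972.36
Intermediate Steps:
X(M, l) = 3 - M/2 (X(M, l) = (6 - M)/2 = 3 - M/2)
(39 - 98)*(√(X(-6, -1) + 36) + 10) = (39 - 98)*(√((3 - ½*(-6)) + 36) + 10) = -59*(√((3 + 3) + 36) + 10) = -59*(√(6 + 36) + 10) = -59*(√42 + 10) = -59*(10 + √42) = -590 - 59*√42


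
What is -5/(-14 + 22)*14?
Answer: -35/4 ≈ -8.7500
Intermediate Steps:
-5/(-14 + 22)*14 = -5/8*14 = -35/4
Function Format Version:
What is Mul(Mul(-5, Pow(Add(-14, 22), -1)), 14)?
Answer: Rational(-35, 4) ≈ -8.7500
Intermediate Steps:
Mul(Mul(-5, Pow(Add(-14, 22), -1)), 14) = Mul(Mul(-5, Pow(8, -1)), 14) = Mul(Mul(-5, Rational(1, 8)), 14) = Mul(Rational(-5, 8), 14) = Rational(-35, 4)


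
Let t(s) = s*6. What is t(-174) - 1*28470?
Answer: -29514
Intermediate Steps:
t(s) = 6*s
t(-174) - 1*28470 = 6*(-174) - 1*28470 = -1044 - 28470 = -29514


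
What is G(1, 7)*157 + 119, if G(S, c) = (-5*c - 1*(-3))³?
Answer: -5144457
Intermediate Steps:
G(S, c) = (3 - 5*c)³ (G(S, c) = (-5*c + 3)³ = (3 - 5*c)³)
G(1, 7)*157 + 119 = -(-3 + 5*7)³*157 + 119 = -(-3 + 35)³*157 + 119 = -1*32³*157 + 119 = -1*32768*157 + 119 = -32768*157 + 119 = -5144576 + 119 = -5144457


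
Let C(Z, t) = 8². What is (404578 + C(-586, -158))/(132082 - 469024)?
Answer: -202321/168471 ≈ -1.2009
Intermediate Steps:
C(Z, t) = 64
(404578 + C(-586, -158))/(132082 - 469024) = (404578 + 64)/(132082 - 469024) = 404642/(-336942) = 404642*(-1/336942) = -202321/168471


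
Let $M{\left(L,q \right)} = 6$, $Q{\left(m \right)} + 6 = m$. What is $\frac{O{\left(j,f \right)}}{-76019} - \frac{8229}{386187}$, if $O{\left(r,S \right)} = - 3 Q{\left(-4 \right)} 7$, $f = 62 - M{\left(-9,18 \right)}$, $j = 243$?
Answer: $- \frac{235553207}{9785849851} \approx -0.024071$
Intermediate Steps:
$Q{\left(m \right)} = -6 + m$
$f = 56$ ($f = 62 - 6 = 56$)
$O{\left(r,S \right)} = 210$ ($O{\left(r,S \right)} = - 3 \left(-6 - 4\right) 7 = \left(-3\right) \left(-10\right) 7 = 30 \cdot 7 = 210$)
$\frac{O{\left(j,f \right)}}{-76019} - \frac{8229}{386187} = \frac{210}{-76019} - \frac{8229}{386187} = 210 \left(- \frac{1}{76019}\right) - \frac{2743}{128729} = - \frac{210}{76019} - \frac{2743}{128729} = - \frac{235553207}{9785849851}$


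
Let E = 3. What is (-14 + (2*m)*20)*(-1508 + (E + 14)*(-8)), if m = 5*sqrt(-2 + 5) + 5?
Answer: -305784 - 328800*sqrt(3) ≈ -8.7528e+5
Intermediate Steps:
m = 5 + 5*sqrt(3) (m = 5*sqrt(3) + 5 = 5 + 5*sqrt(3) ≈ 13.660)
(-14 + (2*m)*20)*(-1508 + (E + 14)*(-8)) = (-14 + (2*(5 + 5*sqrt(3)))*20)*(-1508 + (3 + 14)*(-8)) = (-14 + (10 + 10*sqrt(3))*20)*(-1508 + 17*(-8)) = (-14 + (200 + 200*sqrt(3)))*(-1508 - 136) = (186 + 200*sqrt(3))*(-1644) = -305784 - 328800*sqrt(3)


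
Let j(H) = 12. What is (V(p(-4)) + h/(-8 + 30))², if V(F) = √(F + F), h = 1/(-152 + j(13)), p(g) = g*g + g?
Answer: 227673601/9486400 - √6/770 ≈ 23.997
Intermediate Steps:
p(g) = g + g² (p(g) = g² + g = g + g²)
h = -1/140 (h = 1/(-152 + 12) = 1/(-140) = -1/140 ≈ -0.0071429)
V(F) = √2*√F (V(F) = √(2*F) = √2*√F)
(V(p(-4)) + h/(-8 + 30))² = (√2*√(-4*(1 - 4)) - 1/(140*(-8 + 30)))² = (√2*√(-4*(-3)) - 1/140/22)² = (√2*√12 - 1/140*1/22)² = (√2*(2*√3) - 1/3080)² = (2*√6 - 1/3080)² = (-1/3080 + 2*√6)²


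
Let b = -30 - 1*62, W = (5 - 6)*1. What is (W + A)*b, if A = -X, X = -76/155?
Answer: 7268/155 ≈ 46.890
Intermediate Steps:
X = -76/155 (X = -76*1/155 = -76/155 ≈ -0.49032)
W = -1 (W = -1*1 = -1)
A = 76/155 (A = -1*(-76/155) = 76/155 ≈ 0.49032)
b = -92 (b = -30 - 62 = -92)
(W + A)*b = (-1 + 76/155)*(-92) = -79/155*(-92) = 7268/155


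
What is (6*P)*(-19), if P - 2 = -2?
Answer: 0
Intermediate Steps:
P = 0 (P = 2 - 2 = 0)
(6*P)*(-19) = (6*0)*(-19) = 0*(-19) = 0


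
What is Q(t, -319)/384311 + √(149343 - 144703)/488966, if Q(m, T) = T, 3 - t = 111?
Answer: -319/384311 + 2*√290/244483 ≈ -0.00069075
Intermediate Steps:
t = -108 (t = 3 - 1*111 = 3 - 111 = -108)
Q(t, -319)/384311 + √(149343 - 144703)/488966 = -319/384311 + √(149343 - 144703)/488966 = -319*1/384311 + √4640*(1/488966) = -319/384311 + (4*√290)*(1/488966) = -319/384311 + 2*√290/244483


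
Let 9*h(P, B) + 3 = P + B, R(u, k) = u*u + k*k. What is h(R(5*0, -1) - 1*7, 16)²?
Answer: 49/81 ≈ 0.60494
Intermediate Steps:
R(u, k) = k² + u² (R(u, k) = u² + k² = k² + u²)
h(P, B) = -⅓ + B/9 + P/9 (h(P, B) = -⅓ + (P + B)/9 = -⅓ + (B + P)/9 = -⅓ + (B/9 + P/9) = -⅓ + B/9 + P/9)
h(R(5*0, -1) - 1*7, 16)² = (-⅓ + (⅑)*16 + (((-1)² + (5*0)²) - 1*7)/9)² = (-⅓ + 16/9 + ((1 + 0²) - 7)/9)² = (-⅓ + 16/9 + ((1 + 0) - 7)/9)² = (-⅓ + 16/9 + (1 - 7)/9)² = (-⅓ + 16/9 + (⅑)*(-6))² = (-⅓ + 16/9 - ⅔)² = (7/9)² = 49/81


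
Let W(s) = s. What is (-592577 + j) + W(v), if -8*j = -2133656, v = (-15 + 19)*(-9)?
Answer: -325906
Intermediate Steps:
v = -36 (v = 4*(-9) = -36)
j = 266707 (j = -⅛*(-2133656) = 266707)
(-592577 + j) + W(v) = (-592577 + 266707) - 36 = -325870 - 36 = -325906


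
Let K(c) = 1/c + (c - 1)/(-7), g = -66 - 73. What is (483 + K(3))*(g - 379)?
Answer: -750656/3 ≈ -2.5022e+5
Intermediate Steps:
g = -139
K(c) = 1/7 + 1/c - c/7 (K(c) = 1/c + (-1 + c)*(-1/7) = 1/c + (1/7 - c/7) = 1/7 + 1/c - c/7)
(483 + K(3))*(g - 379) = (483 + (1/7)*(7 - 1*3*(-1 + 3))/3)*(-139 - 379) = (483 + (1/7)*(1/3)*(7 - 1*3*2))*(-518) = (483 + (1/7)*(1/3)*(7 - 6))*(-518) = (483 + (1/7)*(1/3)*1)*(-518) = (483 + 1/21)*(-518) = (10144/21)*(-518) = -750656/3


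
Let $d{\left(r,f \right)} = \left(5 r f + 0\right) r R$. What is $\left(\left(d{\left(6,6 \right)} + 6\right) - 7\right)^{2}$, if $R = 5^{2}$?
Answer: $728946001$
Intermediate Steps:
$R = 25$
$d{\left(r,f \right)} = 125 f r^{2}$ ($d{\left(r,f \right)} = \left(5 r f + 0\right) r 25 = \left(5 f r + 0\right) r 25 = 5 f r r 25 = 5 f r^{2} \cdot 25 = 125 f r^{2}$)
$\left(\left(d{\left(6,6 \right)} + 6\right) - 7\right)^{2} = \left(\left(125 \cdot 6 \cdot 6^{2} + 6\right) - 7\right)^{2} = \left(\left(125 \cdot 6 \cdot 36 + 6\right) - 7\right)^{2} = \left(\left(27000 + 6\right) - 7\right)^{2} = \left(27006 - 7\right)^{2} = 26999^{2} = 728946001$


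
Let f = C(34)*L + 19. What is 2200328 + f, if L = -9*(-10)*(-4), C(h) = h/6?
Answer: 2198307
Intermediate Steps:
C(h) = h/6 (C(h) = h*(⅙) = h/6)
L = -360 (L = 90*(-4) = -360)
f = -2021 (f = ((⅙)*34)*(-360) + 19 = (17/3)*(-360) + 19 = -2040 + 19 = -2021)
2200328 + f = 2200328 - 2021 = 2198307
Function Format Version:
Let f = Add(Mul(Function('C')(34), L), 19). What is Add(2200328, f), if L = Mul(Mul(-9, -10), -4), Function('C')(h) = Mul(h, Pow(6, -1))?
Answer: 2198307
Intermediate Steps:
Function('C')(h) = Mul(Rational(1, 6), h) (Function('C')(h) = Mul(h, Rational(1, 6)) = Mul(Rational(1, 6), h))
L = -360 (L = Mul(90, -4) = -360)
f = -2021 (f = Add(Mul(Mul(Rational(1, 6), 34), -360), 19) = Add(Mul(Rational(17, 3), -360), 19) = Add(-2040, 19) = -2021)
Add(2200328, f) = Add(2200328, -2021) = 2198307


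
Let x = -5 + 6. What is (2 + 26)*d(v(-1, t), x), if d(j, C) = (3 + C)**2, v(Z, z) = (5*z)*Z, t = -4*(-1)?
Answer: 448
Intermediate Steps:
t = 4
v(Z, z) = 5*Z*z
x = 1
(2 + 26)*d(v(-1, t), x) = (2 + 26)*(3 + 1)**2 = 28*4**2 = 28*16 = 448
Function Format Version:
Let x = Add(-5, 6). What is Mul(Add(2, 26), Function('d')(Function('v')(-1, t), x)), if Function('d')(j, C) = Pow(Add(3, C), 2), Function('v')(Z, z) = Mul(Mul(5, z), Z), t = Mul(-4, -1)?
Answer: 448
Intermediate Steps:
t = 4
Function('v')(Z, z) = Mul(5, Z, z)
x = 1
Mul(Add(2, 26), Function('d')(Function('v')(-1, t), x)) = Mul(Add(2, 26), Pow(Add(3, 1), 2)) = Mul(28, Pow(4, 2)) = Mul(28, 16) = 448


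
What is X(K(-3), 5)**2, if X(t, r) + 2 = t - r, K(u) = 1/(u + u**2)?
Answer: 1681/36 ≈ 46.694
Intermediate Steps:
X(t, r) = -2 + t - r (X(t, r) = -2 + (t - r) = -2 + t - r)
X(K(-3), 5)**2 = (-2 + 1/((-3)*(1 - 3)) - 1*5)**2 = (-2 - 1/3/(-2) - 5)**2 = (-2 - 1/3*(-1/2) - 5)**2 = (-2 + 1/6 - 5)**2 = (-41/6)**2 = 1681/36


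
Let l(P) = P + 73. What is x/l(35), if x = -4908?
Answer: -409/9 ≈ -45.444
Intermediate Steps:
l(P) = 73 + P
x/l(35) = -4908/(73 + 35) = -4908/108 = -4908*1/108 = -409/9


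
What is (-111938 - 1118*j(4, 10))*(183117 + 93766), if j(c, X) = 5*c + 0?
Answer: -37184833134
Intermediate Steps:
j(c, X) = 5*c
(-111938 - 1118*j(4, 10))*(183117 + 93766) = (-111938 - 5590*4)*(183117 + 93766) = (-111938 - 1118*20)*276883 = (-111938 - 22360)*276883 = -134298*276883 = -37184833134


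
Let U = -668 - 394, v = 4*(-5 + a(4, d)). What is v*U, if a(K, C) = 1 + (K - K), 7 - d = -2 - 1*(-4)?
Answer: 16992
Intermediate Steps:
d = 5 (d = 7 - (-2 - 1*(-4)) = 7 - (-2 + 4) = 7 - 1*2 = 7 - 2 = 5)
a(K, C) = 1 (a(K, C) = 1 + 0 = 1)
v = -16 (v = 4*(-5 + 1) = 4*(-4) = -16)
U = -1062
v*U = -16*(-1062) = 16992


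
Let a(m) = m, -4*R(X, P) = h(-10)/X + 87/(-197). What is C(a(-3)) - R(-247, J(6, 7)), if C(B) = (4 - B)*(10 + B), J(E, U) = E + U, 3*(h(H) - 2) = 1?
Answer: 14272823/291954 ≈ 48.887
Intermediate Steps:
h(H) = 7/3 (h(H) = 2 + (⅓)*1 = 2 + ⅓ = 7/3)
R(X, P) = 87/788 - 7/(12*X) (R(X, P) = -(7/(3*X) + 87/(-197))/4 = -(7/(3*X) + 87*(-1/197))/4 = -(7/(3*X) - 87/197)/4 = -(-87/197 + 7/(3*X))/4 = 87/788 - 7/(12*X))
C(a(-3)) - R(-247, J(6, 7)) = (40 - 1*(-3)² - 6*(-3)) - (-1379 + 261*(-247))/(2364*(-247)) = (40 - 1*9 + 18) - (-1)*(-1379 - 64467)/(2364*247) = (40 - 9 + 18) - (-1)*(-65846)/(2364*247) = 49 - 1*32923/291954 = 49 - 32923/291954 = 14272823/291954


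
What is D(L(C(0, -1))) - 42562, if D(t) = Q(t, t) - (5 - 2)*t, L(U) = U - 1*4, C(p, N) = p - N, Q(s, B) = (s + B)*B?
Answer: -42535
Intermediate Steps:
Q(s, B) = B*(B + s) (Q(s, B) = (B + s)*B = B*(B + s))
L(U) = -4 + U (L(U) = U - 4 = -4 + U)
D(t) = -3*t + 2*t² (D(t) = t*(t + t) - (5 - 2)*t = t*(2*t) - 3*t = 2*t² - 3*t = -3*t + 2*t²)
D(L(C(0, -1))) - 42562 = (-4 + (0 - 1*(-1)))*(-3 + 2*(-4 + (0 - 1*(-1)))) - 42562 = (-4 + (0 + 1))*(-3 + 2*(-4 + (0 + 1))) - 42562 = (-4 + 1)*(-3 + 2*(-4 + 1)) - 42562 = -3*(-3 + 2*(-3)) - 42562 = -3*(-3 - 6) - 42562 = -3*(-9) - 42562 = 27 - 42562 = -42535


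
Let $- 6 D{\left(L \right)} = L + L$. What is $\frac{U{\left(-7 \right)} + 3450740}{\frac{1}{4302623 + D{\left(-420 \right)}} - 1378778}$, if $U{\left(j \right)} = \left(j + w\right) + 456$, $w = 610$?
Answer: $- \frac{873663118861}{348973821389} \approx -2.5035$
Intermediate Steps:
$D{\left(L \right)} = - \frac{L}{3}$ ($D{\left(L \right)} = - \frac{L + L}{6} = - \frac{2 L}{6} = - \frac{L}{3}$)
$U{\left(j \right)} = 1066 + j$ ($U{\left(j \right)} = \left(j + 610\right) + 456 = \left(610 + j\right) + 456 = 1066 + j$)
$\frac{U{\left(-7 \right)} + 3450740}{\frac{1}{4302623 + D{\left(-420 \right)}} - 1378778} = \frac{\left(1066 - 7\right) + 3450740}{\frac{1}{4302623 - -140} - 1378778} = \frac{1059 + 3450740}{\frac{1}{4302623 + 140} - 1378778} = \frac{3451799}{\frac{1}{4302763} - 1378778} = \frac{3451799}{- \frac{5932554963613}{4302763}} = 3451799 \left(- \frac{4302763}{5932554963613}\right) = - \frac{873663118861}{348973821389}$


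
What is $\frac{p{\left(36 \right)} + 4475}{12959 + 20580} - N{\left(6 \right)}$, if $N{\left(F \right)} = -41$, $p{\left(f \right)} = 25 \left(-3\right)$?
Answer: $\frac{125409}{3049} \approx 41.131$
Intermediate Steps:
$p{\left(f \right)} = -75$
$\frac{p{\left(36 \right)} + 4475}{12959 + 20580} - N{\left(6 \right)} = \frac{-75 + 4475}{12959 + 20580} - -41 = \frac{4400}{33539} + 41 = 4400 \cdot \frac{1}{33539} + 41 = \frac{400}{3049} + 41 = \frac{125409}{3049}$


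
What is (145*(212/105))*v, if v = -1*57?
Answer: -116812/7 ≈ -16687.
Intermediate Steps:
v = -57
(145*(212/105))*v = (145*(212/105))*(-57) = (6148/21)*(-57) = -116812/7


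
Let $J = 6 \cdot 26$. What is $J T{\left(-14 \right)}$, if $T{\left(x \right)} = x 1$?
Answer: $-2184$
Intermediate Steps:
$T{\left(x \right)} = x$
$J = 156$
$J T{\left(-14 \right)} = 156 \left(-14\right) = -2184$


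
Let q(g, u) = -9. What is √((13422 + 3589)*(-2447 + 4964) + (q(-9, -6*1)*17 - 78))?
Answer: 6*√1189346 ≈ 6543.4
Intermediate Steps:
√((13422 + 3589)*(-2447 + 4964) + (q(-9, -6*1)*17 - 78)) = √((13422 + 3589)*(-2447 + 4964) + (-9*17 - 78)) = √(17011*2517 + (-153 - 78)) = √(42816687 - 231) = √42816456 = 6*√1189346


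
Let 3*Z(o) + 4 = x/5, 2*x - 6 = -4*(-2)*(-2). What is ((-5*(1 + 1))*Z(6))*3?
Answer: 50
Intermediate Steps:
x = -5 (x = 3 + (-4*(-2)*(-2))/2 = 3 + (8*(-2))/2 = 3 + (½)*(-16) = 3 - 8 = -5)
Z(o) = -5/3 (Z(o) = -4/3 + (-5/5)/3 = -4/3 + (-5*⅕)/3 = -4/3 + (⅓)*(-1) = -4/3 - ⅓ = -5/3)
((-5*(1 + 1))*Z(6))*3 = (-5*(1 + 1)*(-5/3))*3 = (-5*2*(-5/3))*3 = -10*(-5/3)*3 = (50/3)*3 = 50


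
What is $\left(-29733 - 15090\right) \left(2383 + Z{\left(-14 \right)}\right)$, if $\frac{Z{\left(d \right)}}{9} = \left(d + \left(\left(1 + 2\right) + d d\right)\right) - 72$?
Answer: $-152398200$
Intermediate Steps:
$Z{\left(d \right)} = -621 + 9 d + 9 d^{2}$ ($Z{\left(d \right)} = 9 \left(\left(d + \left(\left(1 + 2\right) + d d\right)\right) - 72\right) = 9 \left(\left(d + \left(3 + d^{2}\right)\right) - 72\right) = 9 \left(\left(3 + d + d^{2}\right) - 72\right) = 9 \left(-69 + d + d^{2}\right) = -621 + 9 d + 9 d^{2}$)
$\left(-29733 - 15090\right) \left(2383 + Z{\left(-14 \right)}\right) = \left(-29733 - 15090\right) \left(2383 + \left(-621 + 9 \left(-14\right) + 9 \left(-14\right)^{2}\right)\right) = - 44823 \left(2383 - -1017\right) = - 44823 \left(2383 + 1017\right) = \left(-44823\right) 3400 = -152398200$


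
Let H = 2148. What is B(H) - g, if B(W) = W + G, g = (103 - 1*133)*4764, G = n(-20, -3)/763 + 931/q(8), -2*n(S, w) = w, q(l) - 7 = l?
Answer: 3322027271/22890 ≈ 1.4513e+5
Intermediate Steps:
q(l) = 7 + l
n(S, w) = -w/2
G = 1420751/22890 (G = -½*(-3)/763 + 931/(7 + 8) = (3/2)*(1/763) + 931/15 = 3/1526 + 931*(1/15) = 3/1526 + 931/15 = 1420751/22890 ≈ 62.069)
g = -142920 (g = (103 - 133)*4764 = -30*4764 = -142920)
B(W) = 1420751/22890 + W (B(W) = W + 1420751/22890 = 1420751/22890 + W)
B(H) - g = (1420751/22890 + 2148) - 1*(-142920) = 50588471/22890 + 142920 = 3322027271/22890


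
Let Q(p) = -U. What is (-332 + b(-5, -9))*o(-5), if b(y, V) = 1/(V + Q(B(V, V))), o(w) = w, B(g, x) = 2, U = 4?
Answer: 21585/13 ≈ 1660.4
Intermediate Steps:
Q(p) = -4 (Q(p) = -1*4 = -4)
b(y, V) = 1/(-4 + V) (b(y, V) = 1/(V - 4) = 1/(-4 + V))
(-332 + b(-5, -9))*o(-5) = (-332 + 1/(-4 - 9))*(-5) = (-332 + 1/(-13))*(-5) = (-332 - 1/13)*(-5) = -4317/13*(-5) = 21585/13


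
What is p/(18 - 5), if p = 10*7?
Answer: 70/13 ≈ 5.3846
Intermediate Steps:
p = 70
p/(18 - 5) = 70/(18 - 5) = 70/13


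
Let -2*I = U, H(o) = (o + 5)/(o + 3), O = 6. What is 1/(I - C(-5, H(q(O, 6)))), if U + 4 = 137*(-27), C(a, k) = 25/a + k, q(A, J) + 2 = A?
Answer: 14/25973 ≈ 0.00053902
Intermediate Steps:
q(A, J) = -2 + A
H(o) = (5 + o)/(3 + o)
C(a, k) = k + 25/a
U = -3703 (U = -4 + 137*(-27) = -4 - 3699 = -3703)
I = 3703/2 (I = -½*(-3703) = 3703/2 ≈ 1851.5)
1/(I - C(-5, H(q(O, 6)))) = 1/(3703/2 - ((5 + (-2 + 6))/(3 + (-2 + 6)) + 25/(-5))) = 1/(3703/2 - ((5 + 4)/(3 + 4) + 25*(-⅕))) = 1/(3703/2 - (9/7 - 5)) = 1/(3703/2 - 1*(-26/7)) = 1/(3703/2 + 26/7) = 1/(25973/14) = 14/25973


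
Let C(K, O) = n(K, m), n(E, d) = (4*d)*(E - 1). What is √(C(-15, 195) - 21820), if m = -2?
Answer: 2*I*√5423 ≈ 147.28*I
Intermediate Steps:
n(E, d) = 4*d*(-1 + E) (n(E, d) = (4*d)*(-1 + E) = 4*d*(-1 + E))
C(K, O) = 8 - 8*K (C(K, O) = 4*(-2)*(-1 + K) = 8 - 8*K)
√(C(-15, 195) - 21820) = √((8 - 8*(-15)) - 21820) = √((8 + 120) - 21820) = √(128 - 21820) = √(-21692) = 2*I*√5423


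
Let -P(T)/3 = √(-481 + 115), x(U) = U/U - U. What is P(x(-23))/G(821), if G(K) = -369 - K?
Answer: 3*I*√366/1190 ≈ 0.04823*I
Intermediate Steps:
x(U) = 1 - U
P(T) = -3*I*√366 (P(T) = -3*√(-481 + 115) = -3*I*√366)
P(x(-23))/G(821) = (-3*I*√366)/(-369 - 1*821) = (-3*I*√366)/(-369 - 821) = -3*I*√366/(-1190) = -3*I*√366*(-1/1190) = 3*I*√366/1190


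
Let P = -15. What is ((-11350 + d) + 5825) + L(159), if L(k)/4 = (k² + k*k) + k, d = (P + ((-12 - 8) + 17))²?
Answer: 197683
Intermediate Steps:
d = 324 (d = (-15 + ((-12 - 8) + 17))² = (-15 + (-20 + 17))² = (-15 - 3)² = (-18)² = 324)
L(k) = 4*k + 8*k² (L(k) = 4*((k² + k*k) + k) = 4*((k² + k²) + k) = 4*(2*k² + k) = 4*(k + 2*k²) = 4*k + 8*k²)
((-11350 + d) + 5825) + L(159) = ((-11350 + 324) + 5825) + 4*159*(1 + 2*159) = (-11026 + 5825) + 4*159*(1 + 318) = -5201 + 4*159*319 = -5201 + 202884 = 197683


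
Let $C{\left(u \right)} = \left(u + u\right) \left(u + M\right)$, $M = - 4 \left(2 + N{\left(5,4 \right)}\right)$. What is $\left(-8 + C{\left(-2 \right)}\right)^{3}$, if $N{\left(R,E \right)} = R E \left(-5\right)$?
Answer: $-3855122432$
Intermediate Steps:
$N{\left(R,E \right)} = - 5 E R$ ($N{\left(R,E \right)} = E R \left(-5\right) = - 5 E R$)
$M = 392$ ($M = - 4 \left(2 - 20 \cdot 5\right) = - 4 \left(2 - 100\right) = \left(-4\right) \left(-98\right) = 392$)
$C{\left(u \right)} = 2 u \left(392 + u\right)$ ($C{\left(u \right)} = \left(u + u\right) \left(u + 392\right) = 2 u \left(392 + u\right)$)
$\left(-8 + C{\left(-2 \right)}\right)^{3} = \left(-8 + 2 \left(-2\right) \left(392 - 2\right)\right)^{3} = \left(-8 + 2 \left(-2\right) 390\right)^{3} = \left(-8 - 1560\right)^{3} = \left(-1568\right)^{3} = -3855122432$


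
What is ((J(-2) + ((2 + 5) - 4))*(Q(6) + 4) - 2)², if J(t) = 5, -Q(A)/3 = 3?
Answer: 1764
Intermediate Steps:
Q(A) = -9 (Q(A) = -3*3 = -9)
((J(-2) + ((2 + 5) - 4))*(Q(6) + 4) - 2)² = ((5 + ((2 + 5) - 4))*(-9 + 4) - 2)² = ((5 + (7 - 4))*(-5) - 2)² = ((5 + 3)*(-5) - 2)² = (8*(-5) - 2)² = (-40 - 2)² = (-42)² = 1764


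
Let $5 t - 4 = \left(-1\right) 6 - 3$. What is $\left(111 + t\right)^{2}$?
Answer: $12100$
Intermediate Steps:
$t = -1$ ($t = \frac{4}{5} + \frac{\left(-1\right) 6 - 3}{5} = \frac{4}{5} + \frac{-6 - 3}{5} = \frac{4}{5} + \frac{1}{5} \left(-9\right) = \frac{4}{5} - \frac{9}{5} = -1$)
$\left(111 + t\right)^{2} = \left(111 - 1\right)^{2} = 110^{2} = 12100$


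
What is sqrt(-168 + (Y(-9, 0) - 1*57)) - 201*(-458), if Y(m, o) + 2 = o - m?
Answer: 92058 + I*sqrt(218) ≈ 92058.0 + 14.765*I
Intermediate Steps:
Y(m, o) = -2 + o - m (Y(m, o) = -2 + (o - m) = -2 + o - m)
sqrt(-168 + (Y(-9, 0) - 1*57)) - 201*(-458) = sqrt(-168 + ((-2 + 0 - 1*(-9)) - 1*57)) - 201*(-458) = sqrt(-168 + ((-2 + 0 + 9) - 57)) + 92058 = sqrt(-168 + (7 - 57)) + 92058 = sqrt(-168 - 50) + 92058 = sqrt(-218) + 92058 = I*sqrt(218) + 92058 = 92058 + I*sqrt(218)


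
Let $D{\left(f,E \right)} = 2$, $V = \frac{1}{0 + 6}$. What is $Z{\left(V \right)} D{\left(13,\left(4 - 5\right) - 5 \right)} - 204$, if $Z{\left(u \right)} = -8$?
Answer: $-220$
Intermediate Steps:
$V = \frac{1}{6} \approx 0.16667$
$Z{\left(V \right)} D{\left(13,\left(4 - 5\right) - 5 \right)} - 204 = \left(-8\right) 2 - 204 = -16 - 204 = -220$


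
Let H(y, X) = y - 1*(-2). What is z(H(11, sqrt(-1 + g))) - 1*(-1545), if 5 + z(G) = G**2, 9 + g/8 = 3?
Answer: 1709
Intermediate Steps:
g = -48 (g = -72 + 8*3 = -72 + 24 = -48)
H(y, X) = 2 + y (H(y, X) = y + 2 = 2 + y)
z(G) = -5 + G**2
z(H(11, sqrt(-1 + g))) - 1*(-1545) = (-5 + (2 + 11)**2) - 1*(-1545) = (-5 + 13**2) + 1545 = (-5 + 169) + 1545 = 164 + 1545 = 1709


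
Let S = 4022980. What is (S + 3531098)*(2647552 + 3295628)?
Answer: 44895245288040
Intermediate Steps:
(S + 3531098)*(2647552 + 3295628) = (4022980 + 3531098)*(2647552 + 3295628) = 7554078*5943180 = 44895245288040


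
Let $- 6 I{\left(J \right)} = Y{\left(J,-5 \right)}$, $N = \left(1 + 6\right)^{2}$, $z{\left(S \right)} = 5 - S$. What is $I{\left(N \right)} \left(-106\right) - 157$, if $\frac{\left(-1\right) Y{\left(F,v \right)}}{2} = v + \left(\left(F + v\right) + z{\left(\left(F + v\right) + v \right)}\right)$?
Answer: $- \frac{1001}{3} \approx -333.67$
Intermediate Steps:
$N = 49$ ($N = 7^{2} = 49$)
$Y{\left(F,v \right)} = -10$ ($Y{\left(F,v \right)} = - 2 \left(v + \left(\left(F + v\right) - \left(-5 + F + 2 v\right)\right)\right) = - 2 \left(v - \left(-5 + v\right)\right) = \left(-2\right) 5 = -10$)
$I{\left(J \right)} = \frac{5}{3}$ ($I{\left(J \right)} = \left(- \frac{1}{6}\right) \left(-10\right) = \frac{5}{3}$)
$I{\left(N \right)} \left(-106\right) - 157 = \frac{5}{3} \left(-106\right) - 157 = - \frac{530}{3} - 157 = - \frac{1001}{3}$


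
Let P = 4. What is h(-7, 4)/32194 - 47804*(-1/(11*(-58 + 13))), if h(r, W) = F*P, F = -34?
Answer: -769534648/7968015 ≈ -96.578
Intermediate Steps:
h(r, W) = -136 (h(r, W) = -34*4 = -136)
h(-7, 4)/32194 - 47804*(-1/(11*(-58 + 13))) = -136/32194 - 47804*(-1/(11*(-58 + 13))) = -136*1/32194 - 47804/((-45*(-11))) = -68/16097 - 47804/495 = -769534648/7968015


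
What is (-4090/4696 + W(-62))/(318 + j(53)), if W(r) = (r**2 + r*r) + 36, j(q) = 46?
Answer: 18133907/854672 ≈ 21.217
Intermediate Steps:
W(r) = 36 + 2*r**2 (W(r) = (r**2 + r**2) + 36 = 2*r**2 + 36 = 36 + 2*r**2)
(-4090/4696 + W(-62))/(318 + j(53)) = (-4090/4696 + (36 + 2*(-62)**2))/(318 + 46) = (-4090*1/4696 + (36 + 2*3844))/364 = (-2045/2348 + (36 + 7688))*(1/364) = (-2045/2348 + 7724)*(1/364) = (18133907/2348)*(1/364) = 18133907/854672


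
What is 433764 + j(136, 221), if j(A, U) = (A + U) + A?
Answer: 434257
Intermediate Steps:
j(A, U) = U + 2*A
433764 + j(136, 221) = 433764 + (221 + 2*136) = 433764 + (221 + 272) = 433764 + 493 = 434257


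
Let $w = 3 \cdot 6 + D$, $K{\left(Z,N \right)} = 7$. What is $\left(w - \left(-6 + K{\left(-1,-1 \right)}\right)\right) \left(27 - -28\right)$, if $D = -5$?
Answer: $660$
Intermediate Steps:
$w = 13$ ($w = 3 \cdot 6 - 5 = 18 - 5 = 13$)
$\left(w - \left(-6 + K{\left(-1,-1 \right)}\right)\right) \left(27 - -28\right) = \left(13 + \left(6 - 7\right)\right) \left(27 - -28\right) = \left(13 + \left(6 - 7\right)\right) \left(27 + 28\right) = \left(13 - 1\right) 55 = 12 \cdot 55 = 660$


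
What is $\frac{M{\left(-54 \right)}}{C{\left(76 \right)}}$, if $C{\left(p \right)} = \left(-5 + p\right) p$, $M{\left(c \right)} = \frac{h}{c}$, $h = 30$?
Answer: $- \frac{5}{48564} \approx -0.00010296$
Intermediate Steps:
$M{\left(c \right)} = \frac{30}{c}$
$C{\left(p \right)} = p \left(-5 + p\right)$
$\frac{M{\left(-54 \right)}}{C{\left(76 \right)}} = \frac{30 \frac{1}{-54}}{76 \left(-5 + 76\right)} = \frac{30 \left(- \frac{1}{54}\right)}{76 \cdot 71} = - \frac{5}{9 \cdot 5396} = \left(- \frac{5}{9}\right) \frac{1}{5396} = - \frac{5}{48564}$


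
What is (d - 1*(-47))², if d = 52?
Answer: 9801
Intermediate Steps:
(d - 1*(-47))² = (52 - 1*(-47))² = (52 + 47)² = 99² = 9801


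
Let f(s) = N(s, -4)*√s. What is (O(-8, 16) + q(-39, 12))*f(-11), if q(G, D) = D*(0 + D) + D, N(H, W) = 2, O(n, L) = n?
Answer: 296*I*√11 ≈ 981.72*I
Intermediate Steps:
q(G, D) = D + D² (q(G, D) = D*D + D = D² + D = D + D²)
f(s) = 2*√s
(O(-8, 16) + q(-39, 12))*f(-11) = (-8 + 12*(1 + 12))*(2*√(-11)) = (-8 + 12*13)*(2*(I*√11)) = (-8 + 156)*(2*I*√11) = 148*(2*I*√11) = 296*I*√11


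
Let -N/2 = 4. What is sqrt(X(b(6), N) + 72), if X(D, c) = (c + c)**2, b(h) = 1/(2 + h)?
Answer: 2*sqrt(82) ≈ 18.111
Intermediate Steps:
N = -8 (N = -2*4 = -8)
X(D, c) = 4*c**2 (X(D, c) = (2*c)**2 = 4*c**2)
sqrt(X(b(6), N) + 72) = sqrt(4*(-8)**2 + 72) = sqrt(4*64 + 72) = sqrt(256 + 72) = sqrt(328) = 2*sqrt(82)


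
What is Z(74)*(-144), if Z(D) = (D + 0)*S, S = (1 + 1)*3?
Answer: -63936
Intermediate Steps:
S = 6 (S = 2*3 = 6)
Z(D) = 6*D (Z(D) = (D + 0)*6 = D*6 = 6*D)
Z(74)*(-144) = (6*74)*(-144) = 444*(-144) = -63936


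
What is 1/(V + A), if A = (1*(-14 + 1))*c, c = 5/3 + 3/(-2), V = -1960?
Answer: -6/11773 ≈ -0.00050964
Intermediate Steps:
c = ⅙ (c = 5*(⅓) + 3*(-½) = 5/3 - 3/2 = ⅙ ≈ 0.16667)
A = -13/6 (A = (1*(-14 + 1))*(⅙) = (1*(-13))*(⅙) = -13*⅙ = -13/6 ≈ -2.1667)
1/(V + A) = 1/(-1960 - 13/6) = 1/(-11773/6) = -6/11773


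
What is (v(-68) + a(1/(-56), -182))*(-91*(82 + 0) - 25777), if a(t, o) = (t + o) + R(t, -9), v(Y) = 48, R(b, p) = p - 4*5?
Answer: 303438831/56 ≈ 5.4186e+6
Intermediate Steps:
R(b, p) = -20 + p (R(b, p) = p - 20 = -20 + p)
a(t, o) = -29 + o + t (a(t, o) = (t + o) + (-20 - 9) = (o + t) - 29 = -29 + o + t)
(v(-68) + a(1/(-56), -182))*(-91*(82 + 0) - 25777) = (48 + (-29 - 182 + 1/(-56)))*(-91*(82 + 0) - 25777) = (48 + (-29 - 182 - 1/56))*(-91*82 - 25777) = (48 - 11817/56)*(-7462 - 25777) = -9129/56*(-33239) = 303438831/56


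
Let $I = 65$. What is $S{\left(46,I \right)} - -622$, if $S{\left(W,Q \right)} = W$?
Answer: $668$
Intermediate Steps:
$S{\left(46,I \right)} - -622 = 46 - -622 = 46 + 622 = 668$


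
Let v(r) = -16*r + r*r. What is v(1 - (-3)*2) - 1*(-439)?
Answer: 376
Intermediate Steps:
v(r) = r² - 16*r (v(r) = -16*r + r² = r² - 16*r)
v(1 - (-3)*2) - 1*(-439) = (1 - (-3)*2)*(-16 + (1 - (-3)*2)) - 1*(-439) = (1 - 1*(-6))*(-16 + (1 - 1*(-6))) + 439 = (1 + 6)*(-16 + (1 + 6)) + 439 = 7*(-16 + 7) + 439 = 7*(-9) + 439 = -63 + 439 = 376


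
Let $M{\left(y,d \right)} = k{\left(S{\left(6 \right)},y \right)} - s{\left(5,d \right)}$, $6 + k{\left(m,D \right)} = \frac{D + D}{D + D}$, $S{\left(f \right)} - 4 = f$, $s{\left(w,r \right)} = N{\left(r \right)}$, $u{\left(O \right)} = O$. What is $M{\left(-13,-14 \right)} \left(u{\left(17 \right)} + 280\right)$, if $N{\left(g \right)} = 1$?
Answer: $-1782$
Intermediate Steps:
$s{\left(w,r \right)} = 1$
$S{\left(f \right)} = 4 + f$
$k{\left(m,D \right)} = -5$ ($k{\left(m,D \right)} = -6 + \frac{D + D}{D + D} = -6 + \frac{2 D}{2 D} = -6 + 2 D \frac{1}{2 D} = -6 + 1 = -5$)
$M{\left(y,d \right)} = -6$ ($M{\left(y,d \right)} = -5 - 1 = -6$)
$M{\left(-13,-14 \right)} \left(u{\left(17 \right)} + 280\right) = - 6 \left(17 + 280\right) = \left(-6\right) 297 = -1782$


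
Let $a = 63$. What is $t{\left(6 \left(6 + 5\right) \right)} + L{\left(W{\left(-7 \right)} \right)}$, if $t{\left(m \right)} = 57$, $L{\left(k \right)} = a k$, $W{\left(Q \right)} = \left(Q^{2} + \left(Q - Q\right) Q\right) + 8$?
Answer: $3648$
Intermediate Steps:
$W{\left(Q \right)} = 8 + Q^{2}$ ($W{\left(Q \right)} = \left(Q^{2} + 0 Q\right) + 8 = \left(Q^{2} + 0\right) + 8 = Q^{2} + 8 = 8 + Q^{2}$)
$L{\left(k \right)} = 63 k$
$t{\left(6 \left(6 + 5\right) \right)} + L{\left(W{\left(-7 \right)} \right)} = 57 + 63 \left(8 + \left(-7\right)^{2}\right) = 57 + 63 \left(8 + 49\right) = 57 + 63 \cdot 57 = 57 + 3591 = 3648$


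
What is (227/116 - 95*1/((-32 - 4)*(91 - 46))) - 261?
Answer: -1216709/4698 ≈ -258.98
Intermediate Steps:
(227/116 - 95*1/((-32 - 4)*(91 - 46))) - 261 = (227*(1/116) - 95/((-36*45))) - 261 = (227/116 - 95/(-1620)) - 261 = (227/116 - 95*(-1/1620)) - 261 = (227/116 + 19/324) - 261 = 9469/4698 - 261 = -1216709/4698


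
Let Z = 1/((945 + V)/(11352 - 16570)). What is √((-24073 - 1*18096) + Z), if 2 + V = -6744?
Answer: I*√1419024092951/5801 ≈ 205.35*I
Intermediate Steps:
V = -6746 (V = -2 - 6744 = -6746)
Z = 5218/5801 (Z = 1/((945 - 6746)/(11352 - 16570)) = 1/(-5801/(-5218)) = 1/(-5801*(-1/5218)) = 1/(5801/5218) = 5218/5801 ≈ 0.89950)
√((-24073 - 1*18096) + Z) = √((-24073 - 1*18096) + 5218/5801) = √((-24073 - 18096) + 5218/5801) = √(-42169 + 5218/5801) = √(-244617151/5801) = I*√1419024092951/5801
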